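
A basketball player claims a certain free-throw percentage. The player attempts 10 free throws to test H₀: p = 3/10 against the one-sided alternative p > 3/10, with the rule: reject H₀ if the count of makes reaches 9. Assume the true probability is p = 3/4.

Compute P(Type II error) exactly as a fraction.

A Type II error is failing to reject when Ha holds: with p = 3/4, β = P(K ≤ 8).
Summing C(10,j)·(3/4)^j·(1/4)^{10-j} for j = 0..8 gives 792697/1048576.

792697/1048576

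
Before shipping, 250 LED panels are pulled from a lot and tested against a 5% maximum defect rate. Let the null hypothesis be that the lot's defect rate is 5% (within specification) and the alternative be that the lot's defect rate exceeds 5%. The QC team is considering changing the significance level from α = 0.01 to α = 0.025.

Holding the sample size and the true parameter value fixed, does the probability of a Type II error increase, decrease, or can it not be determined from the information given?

Relaxing α lowers the evidence threshold; under Ha, outcomes that previously fell short now trigger rejection.

It decreases.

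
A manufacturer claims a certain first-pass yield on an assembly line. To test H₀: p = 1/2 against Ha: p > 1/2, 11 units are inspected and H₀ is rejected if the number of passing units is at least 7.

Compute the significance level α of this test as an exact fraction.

281/1024

α = P(reject H₀ | H₀ true) = P(S ≥ 7 | p = 1/2), with S ~ Binomial(11, 1/2).
Summing the upper tail: (330 + 165 + 55 + 11 + 1) / 2^11 = 562/2048 = 281/1024.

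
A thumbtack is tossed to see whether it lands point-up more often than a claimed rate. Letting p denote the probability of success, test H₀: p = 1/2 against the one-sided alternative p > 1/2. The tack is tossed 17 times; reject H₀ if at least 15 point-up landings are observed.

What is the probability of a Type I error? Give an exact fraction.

77/65536

α = P(reject H₀ | H₀ true) = P(S ≥ 15 | p = 1/2), with S ~ Binomial(17, 1/2).
Summing the upper tail: (136 + 17 + 1) / 2^17 = 154/131072 = 77/65536.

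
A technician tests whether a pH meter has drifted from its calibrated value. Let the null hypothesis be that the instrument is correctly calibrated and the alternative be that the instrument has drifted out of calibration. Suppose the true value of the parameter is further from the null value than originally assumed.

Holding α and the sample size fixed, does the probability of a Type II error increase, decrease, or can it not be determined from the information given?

A bigger departure from H₀ is easier for the test to detect, so it fails to reject less often.

It decreases.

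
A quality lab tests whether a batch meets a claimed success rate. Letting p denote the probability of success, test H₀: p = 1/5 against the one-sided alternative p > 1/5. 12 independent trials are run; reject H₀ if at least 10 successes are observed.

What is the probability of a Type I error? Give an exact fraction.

221/48828125

Under H₀, K ~ Binomial(12, 1/5), and α = P(K ≥ 10).
Summing C(12,j)(1/5)^j(4/5)^{12−j} for j = 10,…,12 gives 221/48828125.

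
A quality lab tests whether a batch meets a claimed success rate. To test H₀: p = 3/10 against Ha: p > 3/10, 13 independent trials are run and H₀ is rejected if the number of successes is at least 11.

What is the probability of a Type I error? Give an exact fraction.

α = P(reject H₀ | H₀ true) = P(S ≥ 11 | p = 3/10), with S ~ Binomial(13, 3/10).
P(S ≥ 11) = Σ_{j=11}^{13} C(13,j)·(3/10)^j·(7/10)^{13-j} = 90876411/1250000000000.

90876411/1250000000000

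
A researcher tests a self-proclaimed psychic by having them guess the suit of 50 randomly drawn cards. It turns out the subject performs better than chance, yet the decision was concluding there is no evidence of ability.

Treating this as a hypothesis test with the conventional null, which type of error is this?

The null hypothesis here is that the subject is guessing at random (p = 1/4).
'Concluding there is no evidence of ability' corresponds to failing to reject H₀.
H₀ was not rejected but H₀ is false — a Type II error (false negative).

Type II error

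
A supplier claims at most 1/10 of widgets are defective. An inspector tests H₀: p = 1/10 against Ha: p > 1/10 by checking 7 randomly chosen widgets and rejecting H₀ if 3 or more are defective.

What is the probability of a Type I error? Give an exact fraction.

51383/2000000

Under H₀, S ~ Binomial(7, 1/10); the Type I error rate is P(S ≥ 3).
Via the complement, α = 1 − Σ_{j=0}^{2} C(7,j)(1/10)^j(9/10)^{7-j} = 51383/2000000.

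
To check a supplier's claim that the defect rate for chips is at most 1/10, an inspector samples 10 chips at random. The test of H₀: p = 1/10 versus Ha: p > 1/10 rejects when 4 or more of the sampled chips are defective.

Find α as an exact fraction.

α = P(reject H₀ | H₀ true) = P(K ≥ 4 | p = 1/10), K ~ Binomial(10, 1/10).
Via the complement, α = 1 − Σ_{j=0}^{3} C(10,j)(1/10)^j(9/10)^{10-j} = 7996999/625000000.

7996999/625000000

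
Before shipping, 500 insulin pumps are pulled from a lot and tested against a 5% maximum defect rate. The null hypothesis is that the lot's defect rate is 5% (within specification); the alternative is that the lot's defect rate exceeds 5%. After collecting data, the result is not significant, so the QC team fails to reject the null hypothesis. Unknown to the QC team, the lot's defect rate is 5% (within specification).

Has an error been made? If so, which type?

The test retained a true H₀ — the decision matches the true state.

Neither — the decision is correct.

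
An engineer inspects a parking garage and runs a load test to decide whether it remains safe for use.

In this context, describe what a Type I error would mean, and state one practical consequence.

A Type I error would mean concluding that the structure is structurally deficient when in fact the structure meets the required load capacity (safe). Consequence: a sound structure is closed unnecessarily, at significant cost and disruption.

With the conventional null hypothesis that the structure meets the required load capacity (safe):
A Type I error is rejecting H₀ when H₀ is true.
Here that means closing the structure for repairs when actually the structure meets the required load capacity (safe).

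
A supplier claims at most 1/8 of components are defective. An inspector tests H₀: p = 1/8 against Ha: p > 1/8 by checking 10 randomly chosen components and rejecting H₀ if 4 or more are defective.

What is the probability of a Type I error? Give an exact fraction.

Under H₀, Y ~ Binomial(10, 1/8); the Type I error rate is P(Y ≥ 4).
Computing the lower-tail complement: 1 − 261063131/268435456 = 7372325/268435456.

7372325/268435456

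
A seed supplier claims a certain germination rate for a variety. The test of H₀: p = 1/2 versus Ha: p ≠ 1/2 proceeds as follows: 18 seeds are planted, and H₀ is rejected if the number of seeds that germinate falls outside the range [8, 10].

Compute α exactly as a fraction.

15751/32768

Under H₀, K ~ Binomial(18, 1/2); α is the probability of landing in either tail, P(K ≤ 7) + P(K ≥ 11).
By symmetry, α = 2·P(K ≤ 7) = 2·(1 + 18 + 153 + 816 + 3060 + 8568 + 18564 + 31824)/262144 = 126008/262144 = 15751/32768.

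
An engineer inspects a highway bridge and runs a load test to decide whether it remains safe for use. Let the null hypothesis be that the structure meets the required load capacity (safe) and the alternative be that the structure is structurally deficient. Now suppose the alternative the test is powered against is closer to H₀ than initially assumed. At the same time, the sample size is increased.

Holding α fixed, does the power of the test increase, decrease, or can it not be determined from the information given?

Cannot be determined from the information given.

The first change alone would make β increase; the second alone would make β decrease. Which effect dominates depends on the magnitudes, which are not given.
Since power = 1 − β, the effect on power is likewise indeterminate.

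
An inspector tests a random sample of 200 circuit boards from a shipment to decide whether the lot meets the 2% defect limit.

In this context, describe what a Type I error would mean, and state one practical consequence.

With the conventional null hypothesis that the lot's defect rate is 2% (within specification):
A Type I error is rejecting H₀ when H₀ is true.
Here that means rejecting the lot and scrapping or reworking it when actually the lot's defect rate is 2% (within specification).

A Type I error would mean concluding that the lot's defect rate exceeds 2% when in fact the lot's defect rate is 2% (within specification). Consequence: a good lot is scrapped, wasting material and production time.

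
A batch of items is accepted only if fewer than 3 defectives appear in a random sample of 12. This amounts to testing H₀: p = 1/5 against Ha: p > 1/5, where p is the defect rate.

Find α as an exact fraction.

α = P(reject H₀ | H₀ true) = P(X ≥ 3 | p = 1/5), X ~ Binomial(12, 1/5).
Via the complement, α = 1 − Σ_{j=0}^{2} C(12,j)(1/5)^j(4/5)^{12-j} = 21565149/48828125.

21565149/48828125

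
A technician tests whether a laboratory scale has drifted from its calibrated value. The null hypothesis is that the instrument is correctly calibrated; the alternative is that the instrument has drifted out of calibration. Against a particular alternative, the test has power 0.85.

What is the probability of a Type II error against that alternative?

0.15

Power = 1 − β, so β = 1 − 0.85 = 0.15.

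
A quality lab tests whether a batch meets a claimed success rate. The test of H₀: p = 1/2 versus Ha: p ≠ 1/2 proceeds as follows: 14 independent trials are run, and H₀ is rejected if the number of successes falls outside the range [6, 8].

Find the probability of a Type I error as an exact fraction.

3473/8192

The significance level is the null-hypothesis probability of the rejection region {≤5} ∪ {≥9}.
The two tails are symmetric, so α = 2·(1 + 14 + 91 + 364 + 1001 + 2002)/2^14 = 6946/16384 = 3473/8192.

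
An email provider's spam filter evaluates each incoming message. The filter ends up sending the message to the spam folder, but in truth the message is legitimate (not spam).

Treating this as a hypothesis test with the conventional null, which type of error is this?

The null hypothesis here is that the message is legitimate (not spam).
'Sending the message to the spam folder' corresponds to rejecting H₀.
H₀ was rejected but H₀ is true — a Type I error (false positive).

Type I error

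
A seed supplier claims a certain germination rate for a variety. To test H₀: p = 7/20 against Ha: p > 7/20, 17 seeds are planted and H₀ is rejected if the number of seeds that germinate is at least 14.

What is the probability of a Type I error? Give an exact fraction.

56496660191394549/655360000000000000000

The Type I error probability is α = P(S ≥ 14) computed under H₀, where S ~ Binomial(17, 7/20).
Summing C(17,j)(7/20)^j(13/20)^{17−j} for j = 14,…,17 gives 56496660191394549/655360000000000000000.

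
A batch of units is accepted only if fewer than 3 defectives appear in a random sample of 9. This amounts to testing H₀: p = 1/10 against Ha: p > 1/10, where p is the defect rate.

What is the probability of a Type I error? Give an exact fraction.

26486069/500000000

α = P(reject H₀ | H₀ true) = P(S ≥ 3 | p = 1/10), S ~ Binomial(9, 1/10).
Computing the lower-tail complement: 1 − 473513931/500000000 = 26486069/500000000.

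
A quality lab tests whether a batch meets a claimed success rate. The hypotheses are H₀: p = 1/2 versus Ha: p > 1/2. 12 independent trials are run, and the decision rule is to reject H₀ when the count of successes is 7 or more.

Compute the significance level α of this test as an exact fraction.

793/2048

Under H₀, K ~ Binomial(12, 1/2), and α = P(K ≥ 7).
That's C(12,7) + C(12,8) + C(12,9) + C(12,10) + C(12,11) + C(12,12) over 2^12, i.e. (792 + 495 + 220 + 66 + 12 + 1)/4096 = 1586/4096 = 793/2048.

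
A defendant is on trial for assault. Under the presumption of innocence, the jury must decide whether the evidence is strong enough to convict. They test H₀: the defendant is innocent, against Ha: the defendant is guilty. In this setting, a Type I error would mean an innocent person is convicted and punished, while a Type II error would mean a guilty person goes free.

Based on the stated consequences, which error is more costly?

Type I error

The Type I consequence (an innocent person is convicted and punished) is more severe than the Type II consequence (a guilty person goes free).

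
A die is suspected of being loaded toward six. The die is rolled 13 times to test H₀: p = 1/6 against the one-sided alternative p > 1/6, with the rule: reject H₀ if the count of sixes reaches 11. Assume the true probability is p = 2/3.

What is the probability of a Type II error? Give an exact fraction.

50857/59049

Under the alternative p = 2/3, Y ~ Binomial(13, 2/3); β is the probability the test does not reject, P(Y < 11).
Equivalently, β = 1 − P(Y ≥ 11) = 50857/59049.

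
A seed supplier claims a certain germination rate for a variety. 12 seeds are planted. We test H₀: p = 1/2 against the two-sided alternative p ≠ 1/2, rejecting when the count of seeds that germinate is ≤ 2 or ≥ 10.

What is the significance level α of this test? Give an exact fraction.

The significance level is the null-hypothesis probability of the rejection region {≤2} ∪ {≥10}.
By symmetry, α = 2·P(K ≤ 2) = 2·(1 + 12 + 66)/4096 = 158/4096 = 79/2048.

79/2048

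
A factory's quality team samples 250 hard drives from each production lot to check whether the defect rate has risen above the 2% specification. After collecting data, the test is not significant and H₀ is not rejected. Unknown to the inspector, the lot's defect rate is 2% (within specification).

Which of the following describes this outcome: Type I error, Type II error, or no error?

Neither — the decision is correct.

The conventional null hypothesis here is that the lot's defect rate is 2% (within specification).
The test retained a true H₀ — the decision matches the true state.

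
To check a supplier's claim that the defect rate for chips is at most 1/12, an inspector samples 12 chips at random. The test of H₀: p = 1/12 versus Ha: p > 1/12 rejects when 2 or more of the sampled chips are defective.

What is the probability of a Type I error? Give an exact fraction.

2353932024203/8916100448256

Under H₀, X ~ Binomial(12, 1/12); the Type I error rate is P(X ≥ 2).
α = 1 − P(X ≤ 1) = 1 − 6562168424053/8916100448256 = 2353932024203/8916100448256.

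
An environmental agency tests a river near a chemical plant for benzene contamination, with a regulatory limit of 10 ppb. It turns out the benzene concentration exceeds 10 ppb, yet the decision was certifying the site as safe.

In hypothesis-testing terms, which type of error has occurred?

Type II error

The null hypothesis here is that the benzene concentration is at or below 10 ppb (safe).
'Certifying the site as safe' corresponds to failing to reject H₀.
H₀ was not rejected but H₀ is false — a Type II error (false negative).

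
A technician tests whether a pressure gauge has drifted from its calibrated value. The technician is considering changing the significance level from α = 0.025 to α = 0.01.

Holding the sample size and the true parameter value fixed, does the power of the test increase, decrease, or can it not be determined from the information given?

Lowering α raises the bar for rejection; under Ha, the test now fails to reject on outcomes it previously would have rejected.
Since power = 1 − β and β increases, power decreases.

It decreases.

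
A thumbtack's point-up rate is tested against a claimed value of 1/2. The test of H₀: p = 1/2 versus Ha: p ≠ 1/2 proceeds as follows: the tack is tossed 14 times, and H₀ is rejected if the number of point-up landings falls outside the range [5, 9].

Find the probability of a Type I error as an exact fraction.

The significance level is the null-hypothesis probability of the rejection region {≤4} ∪ {≥10}.
By symmetry, α = 2·P(K ≤ 4) = 2·(1 + 14 + 91 + 364 + 1001)/16384 = 2942/16384 = 1471/8192.

1471/8192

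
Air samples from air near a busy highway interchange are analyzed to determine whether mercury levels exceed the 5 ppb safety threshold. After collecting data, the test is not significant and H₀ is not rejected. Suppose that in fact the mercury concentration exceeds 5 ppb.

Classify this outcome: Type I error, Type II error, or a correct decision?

The conventional null hypothesis here is that the mercury concentration is at or below 5 ppb (safe).
H₀ was not rejected, but H₀ is actually false.
Failing to reject a false null hypothesis is a Type II error (false negative).

Type II error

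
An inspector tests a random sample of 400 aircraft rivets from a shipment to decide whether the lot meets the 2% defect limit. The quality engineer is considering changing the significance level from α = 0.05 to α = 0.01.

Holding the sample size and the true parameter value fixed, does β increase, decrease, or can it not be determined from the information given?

A smaller α moves the rejection region further into the tail. With the alternative true, more outcomes now fall outside the rejection region, so failing to reject becomes more likely.

It increases.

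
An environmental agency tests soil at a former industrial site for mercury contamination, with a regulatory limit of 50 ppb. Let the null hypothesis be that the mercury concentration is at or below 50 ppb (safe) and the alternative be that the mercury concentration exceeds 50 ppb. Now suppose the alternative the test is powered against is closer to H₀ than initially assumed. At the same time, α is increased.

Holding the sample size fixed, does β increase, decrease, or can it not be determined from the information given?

The first change alone would make β increase; the second alone would make β decrease. Which effect dominates depends on the magnitudes, which are not given.

Cannot be determined from the information given.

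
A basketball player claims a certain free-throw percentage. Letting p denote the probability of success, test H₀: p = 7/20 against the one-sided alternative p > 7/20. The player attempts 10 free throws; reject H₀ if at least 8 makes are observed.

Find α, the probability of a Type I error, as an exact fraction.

12342438941/2560000000000

α = P(reject H₀ | H₀ true) = P(X ≥ 8 | p = 7/20), with X ~ Binomial(10, 7/20).
P(X ≥ 8) = Σ_{j=8}^{10} C(10,j)·(7/20)^j·(13/20)^{10-j} = 12342438941/2560000000000.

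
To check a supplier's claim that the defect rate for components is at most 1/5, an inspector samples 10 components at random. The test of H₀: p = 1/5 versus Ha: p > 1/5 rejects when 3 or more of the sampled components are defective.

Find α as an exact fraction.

3146489/9765625

α = P(reject H₀ | H₀ true) = P(K ≥ 3 | p = 1/5), K ~ Binomial(10, 1/5).
Computing the lower-tail complement: 1 − 6619136/9765625 = 3146489/9765625.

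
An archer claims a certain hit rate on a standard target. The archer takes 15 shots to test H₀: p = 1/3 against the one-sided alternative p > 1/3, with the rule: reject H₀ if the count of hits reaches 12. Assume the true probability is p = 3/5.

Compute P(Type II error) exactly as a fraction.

27755679248/30517578125

A Type II error is failing to reject when Ha holds: with p = 3/5, β = P(K ≤ 11).
Equivalently, β = 1 − P(K ≥ 12) = 27755679248/30517578125.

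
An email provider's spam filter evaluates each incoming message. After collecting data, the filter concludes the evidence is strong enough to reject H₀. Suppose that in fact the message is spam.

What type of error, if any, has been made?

The conventional null hypothesis here is that the message is legitimate (not spam).
The test rejected a false H₀ — the decision matches the true state.

Neither — the decision is correct.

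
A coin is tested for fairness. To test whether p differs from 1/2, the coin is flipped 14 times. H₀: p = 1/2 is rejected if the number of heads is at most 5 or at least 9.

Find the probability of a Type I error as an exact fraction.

The significance level is the null-hypothesis probability of the rejection region {≤5} ∪ {≥9}.
The two tails are symmetric, so α = 2·(1 + 14 + 91 + 364 + 1001 + 2002)/2^14 = 6946/16384 = 3473/8192.

3473/8192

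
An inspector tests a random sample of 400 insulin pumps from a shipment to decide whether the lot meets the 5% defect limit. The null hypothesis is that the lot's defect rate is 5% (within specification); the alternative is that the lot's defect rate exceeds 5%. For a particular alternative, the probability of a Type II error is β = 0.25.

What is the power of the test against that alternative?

Power = 1 − β = 1 − 0.25 = 0.75.

0.75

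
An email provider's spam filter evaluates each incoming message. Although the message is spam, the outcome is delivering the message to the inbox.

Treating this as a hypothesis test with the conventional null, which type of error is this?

The null hypothesis here is that the message is legitimate (not spam).
'Delivering the message to the inbox' corresponds to failing to reject H₀.
H₀ was not rejected but H₀ is false — a Type II error (false negative).

Type II error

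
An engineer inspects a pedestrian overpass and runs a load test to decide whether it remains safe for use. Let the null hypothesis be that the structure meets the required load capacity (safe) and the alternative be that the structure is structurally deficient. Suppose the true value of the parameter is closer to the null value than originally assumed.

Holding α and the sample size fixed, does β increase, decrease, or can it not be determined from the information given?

A smaller true effect puts the Ha sampling distribution closer to H₀, so more of it falls in the non-rejection region.

It increases.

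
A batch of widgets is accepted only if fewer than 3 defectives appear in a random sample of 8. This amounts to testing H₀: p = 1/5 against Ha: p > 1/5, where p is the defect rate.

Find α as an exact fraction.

79329/390625

The significance level is the probability, assuming p = 1/5, of seeing 3 or more defectives in 8 draws.
Via the complement, α = 1 − Σ_{j=0}^{2} C(8,j)(1/5)^j(4/5)^{8-j} = 79329/390625.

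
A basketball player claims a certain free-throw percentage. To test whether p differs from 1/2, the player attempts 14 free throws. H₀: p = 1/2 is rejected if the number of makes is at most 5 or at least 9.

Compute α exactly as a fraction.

α = P(X ≤ 5 or X ≥ 9 | p = 1/2), X ~ Binomial(14, 1/2).
The two tails are symmetric, so α = 2·(1 + 14 + 91 + 364 + 1001 + 2002)/2^14 = 6946/16384 = 3473/8192.

3473/8192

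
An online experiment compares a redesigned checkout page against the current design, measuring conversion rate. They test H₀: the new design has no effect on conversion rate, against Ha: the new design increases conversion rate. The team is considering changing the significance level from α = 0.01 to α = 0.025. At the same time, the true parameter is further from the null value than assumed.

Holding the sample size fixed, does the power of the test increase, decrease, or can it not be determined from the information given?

It increases.

Relaxing α lowers the evidence threshold; under Ha, outcomes that previously fell short now trigger rejection. The further the true parameter sits from the null value, the more of the Ha sampling distribution falls in the rejection region. Both changes push β in the same direction.
Since power = 1 − β and β decreases, power increases.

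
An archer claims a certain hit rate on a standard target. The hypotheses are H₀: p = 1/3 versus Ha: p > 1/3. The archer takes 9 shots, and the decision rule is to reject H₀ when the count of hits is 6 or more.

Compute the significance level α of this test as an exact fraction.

α = P(reject H₀ | H₀ true) = P(K ≥ 6 | p = 1/3), with K ~ Binomial(9, 1/3).
Summing C(9,j)(1/3)^j(2/3)^{9−j} for j = 6,…,9 gives 835/19683.

835/19683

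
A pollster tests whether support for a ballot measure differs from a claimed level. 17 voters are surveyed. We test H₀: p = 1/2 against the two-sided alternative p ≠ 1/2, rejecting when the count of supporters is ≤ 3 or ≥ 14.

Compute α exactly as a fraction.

The significance level is the null-hypothesis probability of the rejection region {≤3} ∪ {≥14}.
By symmetry, α = 2·P(K ≤ 3) = 2·(1 + 17 + 136 + 680)/131072 = 1668/131072 = 417/32768.

417/32768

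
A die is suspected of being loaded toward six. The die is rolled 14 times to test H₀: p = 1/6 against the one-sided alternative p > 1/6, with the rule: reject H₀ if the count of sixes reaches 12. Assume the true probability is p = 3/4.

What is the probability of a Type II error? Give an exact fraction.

96485417/134217728

Under the alternative p = 3/4, S ~ Binomial(14, 3/4); β is the probability the test does not reject, P(S < 12).
Adding the binomial probabilities P(S=0)+…+P(S=11) at p = 3/4 gives 96485417/134217728.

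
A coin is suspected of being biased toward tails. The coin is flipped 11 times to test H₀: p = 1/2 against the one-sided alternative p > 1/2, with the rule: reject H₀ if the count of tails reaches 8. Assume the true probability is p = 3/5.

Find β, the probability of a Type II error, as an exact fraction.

6872224/9765625

Under the alternative p = 3/5, X ~ Binomial(11, 3/5); β is the probability the test does not reject, P(X < 8).
Summing C(11,j)·(3/5)^j·(2/5)^{11-j} for j = 0..7 gives 6872224/9765625.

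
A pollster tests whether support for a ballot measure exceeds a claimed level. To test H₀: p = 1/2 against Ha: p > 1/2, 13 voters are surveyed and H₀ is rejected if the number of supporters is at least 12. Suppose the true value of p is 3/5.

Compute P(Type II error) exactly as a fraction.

1205291336/1220703125

A Type II error is failing to reject when Ha holds: with p = 3/5, β = P(X ≤ 11).
Summing C(13,j)·(3/5)^j·(2/5)^{13-j} for j = 0..11 gives 1205291336/1220703125.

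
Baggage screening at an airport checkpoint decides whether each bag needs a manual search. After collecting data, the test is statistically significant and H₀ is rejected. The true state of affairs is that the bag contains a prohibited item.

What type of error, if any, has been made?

The conventional null hypothesis here is that the bag contains no prohibited items.
The test rejected a false H₀ — the decision matches the true state.

No error (correct decision).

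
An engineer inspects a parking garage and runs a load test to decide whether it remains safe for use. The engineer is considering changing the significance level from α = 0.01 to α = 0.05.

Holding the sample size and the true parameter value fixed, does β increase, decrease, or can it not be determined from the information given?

Relaxing α lowers the evidence threshold; under Ha, outcomes that previously fell short now trigger rejection.

It decreases.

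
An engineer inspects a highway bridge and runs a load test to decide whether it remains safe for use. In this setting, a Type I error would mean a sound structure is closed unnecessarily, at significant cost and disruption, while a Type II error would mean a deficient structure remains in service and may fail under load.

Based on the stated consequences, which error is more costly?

The Type II consequence (a deficient structure remains in service and may fail under load) is more severe than the Type I consequence (a sound structure is closed unnecessarily, at significant cost and disruption).

Type II error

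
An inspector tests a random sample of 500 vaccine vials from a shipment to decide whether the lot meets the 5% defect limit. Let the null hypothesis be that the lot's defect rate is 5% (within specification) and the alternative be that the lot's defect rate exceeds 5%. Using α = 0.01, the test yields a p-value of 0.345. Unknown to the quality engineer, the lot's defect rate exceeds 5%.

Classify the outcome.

Since p = 0.345 ≥ α = 0.01, H₀ is not rejected.
H₀ is false (actually the lot's defect rate exceeds 5%).
Failing to reject a false H₀ is a Type II error.

Type II error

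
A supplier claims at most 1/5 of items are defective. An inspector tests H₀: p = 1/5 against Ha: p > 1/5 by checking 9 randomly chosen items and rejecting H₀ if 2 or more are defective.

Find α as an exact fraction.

1101157/1953125

Under H₀, K ~ Binomial(9, 1/5); the Type I error rate is P(K ≥ 2).
α = 1 − P(K ≤ 1) = 1 − 851968/1953125 = 1101157/1953125.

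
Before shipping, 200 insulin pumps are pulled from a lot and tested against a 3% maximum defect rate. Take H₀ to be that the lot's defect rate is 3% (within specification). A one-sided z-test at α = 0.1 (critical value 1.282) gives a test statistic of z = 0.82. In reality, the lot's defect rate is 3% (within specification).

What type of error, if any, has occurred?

Neither — the decision is correct.

Since z = 0.82 ≤ z* = 1.282, H₀ is not rejected.
H₀ is true (actually the lot's defect rate is 3% (within specification)).
The decision matches the true state — no error.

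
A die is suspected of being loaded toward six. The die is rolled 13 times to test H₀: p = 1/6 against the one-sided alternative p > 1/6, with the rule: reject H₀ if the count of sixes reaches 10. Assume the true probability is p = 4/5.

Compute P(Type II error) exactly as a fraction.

61688401/244140625

β = P(fail to reject H₀ | Ha true) = P(S ≤ 9 | p = 4/5), S ~ Binomial(13, 4/5).
Summing C(13,j)·(4/5)^j·(1/5)^{13-j} for j = 0..9 gives 61688401/244140625.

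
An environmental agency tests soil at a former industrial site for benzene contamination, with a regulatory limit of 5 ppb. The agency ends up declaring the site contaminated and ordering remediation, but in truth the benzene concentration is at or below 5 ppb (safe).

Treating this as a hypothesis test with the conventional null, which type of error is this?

Type I error

The null hypothesis here is that the benzene concentration is at or below 5 ppb (safe).
'Declaring the site contaminated and ordering remediation' corresponds to rejecting H₀.
H₀ was rejected but H₀ is true — a Type I error (false positive).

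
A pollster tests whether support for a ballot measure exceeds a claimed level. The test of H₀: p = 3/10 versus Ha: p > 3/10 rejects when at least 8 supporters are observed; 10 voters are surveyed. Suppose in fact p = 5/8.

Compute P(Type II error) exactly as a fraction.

211794831/268435456

A Type II error is failing to reject when Ha holds: with p = 5/8, β = P(K ≤ 7).
Summing C(10,j)·(5/8)^j·(3/8)^{10-j} for j = 0..7 gives 211794831/268435456.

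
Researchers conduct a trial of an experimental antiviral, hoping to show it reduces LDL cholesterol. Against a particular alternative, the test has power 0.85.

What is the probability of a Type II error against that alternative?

Power = 1 − β, so β = 1 − 0.85 = 0.15.

0.15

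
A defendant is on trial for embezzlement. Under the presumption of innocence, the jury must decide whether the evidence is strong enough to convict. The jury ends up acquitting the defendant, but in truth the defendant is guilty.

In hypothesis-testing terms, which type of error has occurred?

The null hypothesis here is that the defendant is innocent.
'Acquitting the defendant' corresponds to failing to reject H₀.
H₀ was not rejected but H₀ is false — a Type II error (false negative).

Type II error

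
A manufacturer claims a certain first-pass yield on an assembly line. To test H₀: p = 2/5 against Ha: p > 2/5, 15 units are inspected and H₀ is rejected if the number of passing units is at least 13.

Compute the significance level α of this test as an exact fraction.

8511488/30517578125

The Type I error probability is α = P(Y ≥ 13) computed under H₀, where Y ~ Binomial(15, 2/5).
P(Y ≥ 13) = Σ_{j=13}^{15} C(15,j)·(2/5)^j·(3/5)^{15-j} = 8511488/30517578125.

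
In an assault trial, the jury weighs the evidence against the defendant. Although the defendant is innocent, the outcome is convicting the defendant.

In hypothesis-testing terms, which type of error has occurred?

Type I error

The null hypothesis here is that the defendant is innocent.
'Convicting the defendant' corresponds to rejecting H₀.
H₀ was rejected but H₀ is true — a Type I error (false positive).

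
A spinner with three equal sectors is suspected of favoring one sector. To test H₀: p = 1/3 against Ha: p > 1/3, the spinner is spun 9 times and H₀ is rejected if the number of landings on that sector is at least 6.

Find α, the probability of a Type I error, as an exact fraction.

835/19683

Under H₀, K ~ Binomial(9, 1/3), and α = P(K ≥ 6).
Adding the binomial terms for j = 6 through 9 with p = 1/3 yields 835/19683.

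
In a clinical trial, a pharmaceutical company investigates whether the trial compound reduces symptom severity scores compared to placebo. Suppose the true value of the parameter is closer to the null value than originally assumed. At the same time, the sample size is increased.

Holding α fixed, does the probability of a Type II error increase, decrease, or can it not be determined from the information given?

Cannot be determined from the information given.

The first change alone would make β increase; the second alone would make β decrease. Which effect dominates depends on the magnitudes, which are not given.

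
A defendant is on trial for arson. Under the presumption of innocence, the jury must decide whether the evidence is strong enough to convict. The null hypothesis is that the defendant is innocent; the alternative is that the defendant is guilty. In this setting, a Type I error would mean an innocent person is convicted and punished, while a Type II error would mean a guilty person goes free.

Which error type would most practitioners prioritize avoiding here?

Type I error

The Type I consequence (an innocent person is convicted and punished) is more severe than the Type II consequence (a guilty person goes free).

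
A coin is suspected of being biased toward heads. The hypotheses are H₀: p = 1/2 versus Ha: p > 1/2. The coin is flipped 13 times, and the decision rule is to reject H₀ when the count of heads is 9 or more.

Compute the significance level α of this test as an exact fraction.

1093/8192

α = P(reject H₀ | H₀ true) = P(K ≥ 9 | p = 1/2), with K ~ Binomial(13, 1/2).
That's C(13,9) + C(13,10) + C(13,11) + C(13,12) + C(13,13) over 2^13, i.e. (715 + 286 + 78 + 13 + 1)/8192 = 1093/8192.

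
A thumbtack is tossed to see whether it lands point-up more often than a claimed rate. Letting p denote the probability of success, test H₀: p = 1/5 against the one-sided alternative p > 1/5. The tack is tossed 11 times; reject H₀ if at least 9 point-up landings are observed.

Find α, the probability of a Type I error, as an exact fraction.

Under H₀, Y ~ Binomial(11, 1/5), and α = P(Y ≥ 9).
P(Y ≥ 9) = Σ_{j=9}^{11} C(11,j)·(1/5)^j·(4/5)^{11-j} = 37/1953125.

37/1953125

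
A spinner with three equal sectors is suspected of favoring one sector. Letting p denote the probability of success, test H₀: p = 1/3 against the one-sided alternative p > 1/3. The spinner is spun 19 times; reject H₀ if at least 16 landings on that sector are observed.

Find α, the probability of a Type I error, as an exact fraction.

2825/387420489

α = P(reject H₀ | H₀ true) = P(X ≥ 16 | p = 1/3), with X ~ Binomial(19, 1/3).
Adding the binomial terms for j = 16 through 19 with p = 1/3 yields 2825/387420489.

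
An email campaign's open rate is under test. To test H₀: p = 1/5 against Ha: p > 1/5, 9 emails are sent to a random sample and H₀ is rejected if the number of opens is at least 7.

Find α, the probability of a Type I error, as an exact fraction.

613/1953125

Under H₀, Y ~ Binomial(9, 1/5), and α = P(Y ≥ 7).
P(Y ≥ 7) = Σ_{j=7}^{9} C(9,j)·(1/5)^j·(4/5)^{9-j} = 613/1953125.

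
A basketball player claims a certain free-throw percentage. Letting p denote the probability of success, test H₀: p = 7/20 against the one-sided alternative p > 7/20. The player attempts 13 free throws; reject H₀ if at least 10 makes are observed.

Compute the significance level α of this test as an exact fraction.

5149806264519/2048000000000000

Under H₀, Y ~ Binomial(13, 7/20), and α = P(Y ≥ 10).
Adding the binomial terms for j = 10 through 13 with p = 7/20 yields 5149806264519/2048000000000000.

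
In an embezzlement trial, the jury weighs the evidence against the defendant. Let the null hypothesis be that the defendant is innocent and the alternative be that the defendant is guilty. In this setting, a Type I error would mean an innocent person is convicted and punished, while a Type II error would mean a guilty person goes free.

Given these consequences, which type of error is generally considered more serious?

The Type I consequence (an innocent person is convicted and punished) is more severe than the Type II consequence (a guilty person goes free).

Type I error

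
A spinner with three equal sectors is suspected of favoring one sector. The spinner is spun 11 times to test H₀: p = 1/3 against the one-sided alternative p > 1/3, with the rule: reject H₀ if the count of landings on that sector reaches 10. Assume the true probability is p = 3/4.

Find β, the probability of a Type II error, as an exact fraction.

1683809/2097152

β = P(fail to reject H₀ | Ha true) = P(X ≤ 9 | p = 3/4), X ~ Binomial(11, 3/4).
Equivalently, β = 1 − P(X ≥ 10) = 1683809/2097152.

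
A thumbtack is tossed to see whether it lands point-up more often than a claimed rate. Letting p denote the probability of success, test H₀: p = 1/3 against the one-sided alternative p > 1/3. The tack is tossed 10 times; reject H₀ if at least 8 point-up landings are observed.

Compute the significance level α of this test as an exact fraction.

Under H₀, X ~ Binomial(10, 1/3), and α = P(X ≥ 8).
P(X ≥ 8) = Σ_{j=8}^{10} C(10,j)·(1/3)^j·(2/3)^{10-j} = 67/19683.

67/19683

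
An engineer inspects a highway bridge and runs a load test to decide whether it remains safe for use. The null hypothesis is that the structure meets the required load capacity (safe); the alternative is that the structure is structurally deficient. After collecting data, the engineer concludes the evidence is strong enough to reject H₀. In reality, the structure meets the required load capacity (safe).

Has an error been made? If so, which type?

H₀ was rejected, but H₀ is actually true.
Rejecting a true null hypothesis is a Type I error (false positive).

Type I error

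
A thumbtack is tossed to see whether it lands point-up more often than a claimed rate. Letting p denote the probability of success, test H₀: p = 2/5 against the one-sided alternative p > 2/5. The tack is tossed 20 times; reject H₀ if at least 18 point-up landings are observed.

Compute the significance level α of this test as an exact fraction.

The Type I error probability is α = P(K ≥ 18) computed under H₀, where K ~ Binomial(20, 2/5).
P(K ≥ 18) = Σ_{j=18}^{20} C(20,j)·(2/5)^j·(3/5)^{20-j} = 480772096/95367431640625.

480772096/95367431640625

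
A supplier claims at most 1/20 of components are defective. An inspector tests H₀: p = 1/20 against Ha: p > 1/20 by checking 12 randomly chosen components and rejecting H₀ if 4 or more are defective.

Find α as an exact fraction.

1832061525793/819200000000000

The significance level is the probability, assuming p = 1/20, of seeing 4 or more defectives in 12 draws.
α = 1 − P(K ≤ 3) = 1 − 817367938474207/819200000000000 = 1832061525793/819200000000000.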